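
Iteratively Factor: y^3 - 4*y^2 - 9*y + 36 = (y + 3)*(y^2 - 7*y + 12) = (y - 3)*(y + 3)*(y - 4)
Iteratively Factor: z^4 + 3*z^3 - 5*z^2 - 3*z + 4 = (z - 1)*(z^3 + 4*z^2 - z - 4) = (z - 1)^2*(z^2 + 5*z + 4) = (z - 1)^2*(z + 1)*(z + 4)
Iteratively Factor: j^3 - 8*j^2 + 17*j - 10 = (j - 2)*(j^2 - 6*j + 5) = (j - 2)*(j - 1)*(j - 5)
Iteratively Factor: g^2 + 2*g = (g)*(g + 2)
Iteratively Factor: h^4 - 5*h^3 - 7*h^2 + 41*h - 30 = (h - 5)*(h^3 - 7*h + 6) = (h - 5)*(h + 3)*(h^2 - 3*h + 2) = (h - 5)*(h - 2)*(h + 3)*(h - 1)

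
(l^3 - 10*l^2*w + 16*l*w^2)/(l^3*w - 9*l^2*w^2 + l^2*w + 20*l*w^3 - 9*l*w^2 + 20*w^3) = l*(l^2 - 10*l*w + 16*w^2)/(w*(l^3 - 9*l^2*w + l^2 + 20*l*w^2 - 9*l*w + 20*w^2))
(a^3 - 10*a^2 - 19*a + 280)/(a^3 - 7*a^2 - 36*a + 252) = (a^2 - 3*a - 40)/(a^2 - 36)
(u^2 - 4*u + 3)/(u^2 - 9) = (u - 1)/(u + 3)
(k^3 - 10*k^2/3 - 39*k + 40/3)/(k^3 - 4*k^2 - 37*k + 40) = (k - 1/3)/(k - 1)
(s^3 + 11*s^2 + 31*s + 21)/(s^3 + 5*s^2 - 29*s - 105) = (s + 1)/(s - 5)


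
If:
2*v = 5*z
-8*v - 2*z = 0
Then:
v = 0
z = 0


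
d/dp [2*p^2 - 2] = 4*p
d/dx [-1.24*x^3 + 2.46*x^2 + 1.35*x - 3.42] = -3.72*x^2 + 4.92*x + 1.35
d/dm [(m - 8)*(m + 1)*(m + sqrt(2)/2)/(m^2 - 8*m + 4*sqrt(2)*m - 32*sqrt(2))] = (m^2 + 8*sqrt(2)*m + 4 + 7*sqrt(2)/2)/(m^2 + 8*sqrt(2)*m + 32)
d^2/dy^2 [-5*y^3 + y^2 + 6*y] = 2 - 30*y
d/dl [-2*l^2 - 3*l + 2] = -4*l - 3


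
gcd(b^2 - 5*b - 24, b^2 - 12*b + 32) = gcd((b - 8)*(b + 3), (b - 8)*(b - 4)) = b - 8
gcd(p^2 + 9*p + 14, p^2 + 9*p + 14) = p^2 + 9*p + 14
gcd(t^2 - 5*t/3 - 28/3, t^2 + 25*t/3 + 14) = t + 7/3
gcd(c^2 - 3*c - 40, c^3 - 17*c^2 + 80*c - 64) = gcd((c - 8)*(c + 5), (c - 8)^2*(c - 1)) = c - 8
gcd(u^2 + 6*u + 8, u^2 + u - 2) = u + 2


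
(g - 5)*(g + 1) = g^2 - 4*g - 5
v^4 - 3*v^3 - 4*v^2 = v^2*(v - 4)*(v + 1)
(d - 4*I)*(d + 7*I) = d^2 + 3*I*d + 28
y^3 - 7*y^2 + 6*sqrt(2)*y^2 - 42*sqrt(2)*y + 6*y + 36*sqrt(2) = (y - 6)*(y - 1)*(y + 6*sqrt(2))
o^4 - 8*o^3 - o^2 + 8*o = o*(o - 8)*(o - 1)*(o + 1)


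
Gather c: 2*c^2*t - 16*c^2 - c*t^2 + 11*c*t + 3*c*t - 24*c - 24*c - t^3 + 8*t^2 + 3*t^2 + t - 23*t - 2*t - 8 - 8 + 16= c^2*(2*t - 16) + c*(-t^2 + 14*t - 48) - t^3 + 11*t^2 - 24*t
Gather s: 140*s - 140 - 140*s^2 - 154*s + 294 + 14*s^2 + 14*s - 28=126 - 126*s^2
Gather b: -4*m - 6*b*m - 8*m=-6*b*m - 12*m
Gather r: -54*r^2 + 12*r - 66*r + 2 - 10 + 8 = -54*r^2 - 54*r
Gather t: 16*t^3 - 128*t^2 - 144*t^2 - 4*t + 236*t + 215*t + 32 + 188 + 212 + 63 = 16*t^3 - 272*t^2 + 447*t + 495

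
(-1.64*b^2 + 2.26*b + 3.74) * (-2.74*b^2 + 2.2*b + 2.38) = 4.4936*b^4 - 9.8004*b^3 - 9.1788*b^2 + 13.6068*b + 8.9012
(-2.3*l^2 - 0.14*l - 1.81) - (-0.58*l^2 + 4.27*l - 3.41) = -1.72*l^2 - 4.41*l + 1.6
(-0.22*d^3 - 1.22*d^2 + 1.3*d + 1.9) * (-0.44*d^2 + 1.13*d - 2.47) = 0.0968*d^5 + 0.2882*d^4 - 1.4072*d^3 + 3.6464*d^2 - 1.064*d - 4.693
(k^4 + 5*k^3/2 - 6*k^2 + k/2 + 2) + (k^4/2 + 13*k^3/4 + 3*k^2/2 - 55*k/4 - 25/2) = 3*k^4/2 + 23*k^3/4 - 9*k^2/2 - 53*k/4 - 21/2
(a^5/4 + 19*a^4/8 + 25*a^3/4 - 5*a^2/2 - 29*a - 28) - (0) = a^5/4 + 19*a^4/8 + 25*a^3/4 - 5*a^2/2 - 29*a - 28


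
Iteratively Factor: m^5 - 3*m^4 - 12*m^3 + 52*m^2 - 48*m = (m + 4)*(m^4 - 7*m^3 + 16*m^2 - 12*m) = (m - 2)*(m + 4)*(m^3 - 5*m^2 + 6*m) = (m - 2)^2*(m + 4)*(m^2 - 3*m) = (m - 3)*(m - 2)^2*(m + 4)*(m)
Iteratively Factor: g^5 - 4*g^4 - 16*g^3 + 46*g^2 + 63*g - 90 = (g - 1)*(g^4 - 3*g^3 - 19*g^2 + 27*g + 90) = (g - 1)*(g + 3)*(g^3 - 6*g^2 - g + 30) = (g - 5)*(g - 1)*(g + 3)*(g^2 - g - 6) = (g - 5)*(g - 1)*(g + 2)*(g + 3)*(g - 3)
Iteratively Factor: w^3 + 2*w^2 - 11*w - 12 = (w + 4)*(w^2 - 2*w - 3) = (w - 3)*(w + 4)*(w + 1)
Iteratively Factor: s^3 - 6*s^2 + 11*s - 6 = (s - 1)*(s^2 - 5*s + 6) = (s - 3)*(s - 1)*(s - 2)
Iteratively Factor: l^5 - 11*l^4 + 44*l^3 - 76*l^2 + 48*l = (l - 2)*(l^4 - 9*l^3 + 26*l^2 - 24*l) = l*(l - 2)*(l^3 - 9*l^2 + 26*l - 24) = l*(l - 3)*(l - 2)*(l^2 - 6*l + 8) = l*(l - 4)*(l - 3)*(l - 2)*(l - 2)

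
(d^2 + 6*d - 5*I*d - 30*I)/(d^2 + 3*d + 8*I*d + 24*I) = (d^2 + d*(6 - 5*I) - 30*I)/(d^2 + d*(3 + 8*I) + 24*I)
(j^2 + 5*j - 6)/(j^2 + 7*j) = (j^2 + 5*j - 6)/(j*(j + 7))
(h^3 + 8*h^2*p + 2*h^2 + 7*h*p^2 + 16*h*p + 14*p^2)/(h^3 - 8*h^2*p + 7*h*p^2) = (h^3 + 8*h^2*p + 2*h^2 + 7*h*p^2 + 16*h*p + 14*p^2)/(h*(h^2 - 8*h*p + 7*p^2))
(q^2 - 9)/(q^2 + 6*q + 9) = (q - 3)/(q + 3)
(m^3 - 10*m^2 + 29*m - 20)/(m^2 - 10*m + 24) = (m^2 - 6*m + 5)/(m - 6)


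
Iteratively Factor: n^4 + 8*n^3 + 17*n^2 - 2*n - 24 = (n + 2)*(n^3 + 6*n^2 + 5*n - 12) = (n + 2)*(n + 3)*(n^2 + 3*n - 4) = (n - 1)*(n + 2)*(n + 3)*(n + 4)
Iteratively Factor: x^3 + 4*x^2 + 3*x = (x + 1)*(x^2 + 3*x) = x*(x + 1)*(x + 3)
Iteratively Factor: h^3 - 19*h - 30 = (h + 3)*(h^2 - 3*h - 10) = (h - 5)*(h + 3)*(h + 2)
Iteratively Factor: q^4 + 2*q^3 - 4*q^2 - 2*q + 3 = (q - 1)*(q^3 + 3*q^2 - q - 3) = (q - 1)*(q + 1)*(q^2 + 2*q - 3) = (q - 1)^2*(q + 1)*(q + 3)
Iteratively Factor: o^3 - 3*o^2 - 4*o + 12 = (o + 2)*(o^2 - 5*o + 6) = (o - 3)*(o + 2)*(o - 2)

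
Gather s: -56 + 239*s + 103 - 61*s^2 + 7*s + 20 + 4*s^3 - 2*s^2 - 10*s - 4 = 4*s^3 - 63*s^2 + 236*s + 63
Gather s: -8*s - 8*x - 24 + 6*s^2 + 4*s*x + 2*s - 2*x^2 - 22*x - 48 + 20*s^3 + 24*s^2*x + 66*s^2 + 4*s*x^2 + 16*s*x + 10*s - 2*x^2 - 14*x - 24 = 20*s^3 + s^2*(24*x + 72) + s*(4*x^2 + 20*x + 4) - 4*x^2 - 44*x - 96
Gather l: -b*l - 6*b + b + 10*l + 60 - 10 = -5*b + l*(10 - b) + 50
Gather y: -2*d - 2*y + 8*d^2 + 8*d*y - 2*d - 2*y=8*d^2 - 4*d + y*(8*d - 4)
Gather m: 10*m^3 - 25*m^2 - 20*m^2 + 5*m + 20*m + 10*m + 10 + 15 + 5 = 10*m^3 - 45*m^2 + 35*m + 30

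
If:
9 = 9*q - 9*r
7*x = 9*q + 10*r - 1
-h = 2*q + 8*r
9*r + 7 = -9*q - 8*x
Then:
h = 602/139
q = 51/139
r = -88/139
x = -80/139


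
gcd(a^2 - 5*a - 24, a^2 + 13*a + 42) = 1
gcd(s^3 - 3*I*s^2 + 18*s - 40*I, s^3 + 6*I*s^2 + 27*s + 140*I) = s^2 - I*s + 20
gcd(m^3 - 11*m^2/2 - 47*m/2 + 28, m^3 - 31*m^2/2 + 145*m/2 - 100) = m - 8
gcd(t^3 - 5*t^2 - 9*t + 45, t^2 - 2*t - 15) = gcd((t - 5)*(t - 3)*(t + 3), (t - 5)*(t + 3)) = t^2 - 2*t - 15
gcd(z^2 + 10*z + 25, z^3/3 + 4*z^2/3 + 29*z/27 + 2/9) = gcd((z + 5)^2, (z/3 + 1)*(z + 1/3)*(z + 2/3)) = 1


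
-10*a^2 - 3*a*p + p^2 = (-5*a + p)*(2*a + p)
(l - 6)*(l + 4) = l^2 - 2*l - 24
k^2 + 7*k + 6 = (k + 1)*(k + 6)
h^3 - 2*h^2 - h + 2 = (h - 2)*(h - 1)*(h + 1)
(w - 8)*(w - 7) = w^2 - 15*w + 56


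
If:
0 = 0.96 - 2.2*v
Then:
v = 0.44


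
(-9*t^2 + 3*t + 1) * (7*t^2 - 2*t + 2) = -63*t^4 + 39*t^3 - 17*t^2 + 4*t + 2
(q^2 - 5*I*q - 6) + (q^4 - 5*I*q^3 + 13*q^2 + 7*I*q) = q^4 - 5*I*q^3 + 14*q^2 + 2*I*q - 6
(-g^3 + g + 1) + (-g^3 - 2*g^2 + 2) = -2*g^3 - 2*g^2 + g + 3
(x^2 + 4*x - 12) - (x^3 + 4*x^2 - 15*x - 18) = -x^3 - 3*x^2 + 19*x + 6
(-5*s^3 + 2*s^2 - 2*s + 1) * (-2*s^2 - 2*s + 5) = 10*s^5 + 6*s^4 - 25*s^3 + 12*s^2 - 12*s + 5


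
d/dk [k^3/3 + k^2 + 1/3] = k*(k + 2)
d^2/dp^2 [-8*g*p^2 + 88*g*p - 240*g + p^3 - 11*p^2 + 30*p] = -16*g + 6*p - 22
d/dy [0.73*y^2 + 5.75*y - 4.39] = 1.46*y + 5.75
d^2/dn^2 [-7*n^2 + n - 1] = -14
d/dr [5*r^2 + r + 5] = 10*r + 1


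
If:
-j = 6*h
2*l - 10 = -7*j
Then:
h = l/21 - 5/21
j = 10/7 - 2*l/7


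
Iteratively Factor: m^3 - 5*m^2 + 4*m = (m)*(m^2 - 5*m + 4) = m*(m - 1)*(m - 4)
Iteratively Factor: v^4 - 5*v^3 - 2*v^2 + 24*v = (v)*(v^3 - 5*v^2 - 2*v + 24) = v*(v + 2)*(v^2 - 7*v + 12) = v*(v - 3)*(v + 2)*(v - 4)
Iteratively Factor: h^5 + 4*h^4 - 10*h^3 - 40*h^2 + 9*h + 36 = (h + 1)*(h^4 + 3*h^3 - 13*h^2 - 27*h + 36) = (h - 1)*(h + 1)*(h^3 + 4*h^2 - 9*h - 36) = (h - 3)*(h - 1)*(h + 1)*(h^2 + 7*h + 12) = (h - 3)*(h - 1)*(h + 1)*(h + 4)*(h + 3)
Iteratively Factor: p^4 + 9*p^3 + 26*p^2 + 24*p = (p + 4)*(p^3 + 5*p^2 + 6*p) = (p + 2)*(p + 4)*(p^2 + 3*p) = (p + 2)*(p + 3)*(p + 4)*(p)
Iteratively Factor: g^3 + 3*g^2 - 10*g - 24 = (g + 4)*(g^2 - g - 6) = (g - 3)*(g + 4)*(g + 2)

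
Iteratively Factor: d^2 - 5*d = (d - 5)*(d)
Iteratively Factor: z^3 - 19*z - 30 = (z + 2)*(z^2 - 2*z - 15) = (z + 2)*(z + 3)*(z - 5)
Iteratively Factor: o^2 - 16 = (o + 4)*(o - 4)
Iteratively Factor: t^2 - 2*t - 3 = (t - 3)*(t + 1)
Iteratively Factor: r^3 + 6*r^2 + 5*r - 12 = (r + 3)*(r^2 + 3*r - 4) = (r + 3)*(r + 4)*(r - 1)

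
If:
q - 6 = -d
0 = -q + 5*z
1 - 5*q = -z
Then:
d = 139/24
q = 5/24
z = 1/24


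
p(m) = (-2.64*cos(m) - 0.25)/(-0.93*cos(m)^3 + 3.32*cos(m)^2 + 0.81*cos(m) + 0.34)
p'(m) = (-2.64*cos(m) - 0.25)*(-2.79*sin(m)*cos(m)^2 + 6.64*sin(m)*cos(m) + 0.81*sin(m))/(-0.93*cos(m)^3 + 3.32*cos(m)^2 + 0.81*cos(m) + 0.34)^2 + 2.64*sin(m)/(-0.93*cos(m)^3 + 3.32*cos(m)^2 + 0.81*cos(m) + 0.34) = (4.9104*cos(m)^3 - 8.0673*cos(m)^2 - 1.66*cos(m) + 0.6951)*sin(m)/(0.8649*cos(m)^6 - 6.1752*cos(m)^5 + 9.5158*cos(m)^4 + 4.746*cos(m)^3 + 2.9137*cos(m)^2 + 0.5508*cos(m) + 0.1156)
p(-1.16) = -1.15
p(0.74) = -0.93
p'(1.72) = 8.44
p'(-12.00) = -0.23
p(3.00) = 0.64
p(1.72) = 0.48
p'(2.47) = -0.69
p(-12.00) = -0.88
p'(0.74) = -0.35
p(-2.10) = 1.21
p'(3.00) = -0.11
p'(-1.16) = 0.67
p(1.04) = -1.07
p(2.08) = 1.23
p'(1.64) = 8.52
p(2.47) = 0.83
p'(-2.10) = 1.24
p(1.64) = -0.22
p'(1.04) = -0.62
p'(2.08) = -1.21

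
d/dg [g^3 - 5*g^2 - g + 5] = 3*g^2 - 10*g - 1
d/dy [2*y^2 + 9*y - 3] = 4*y + 9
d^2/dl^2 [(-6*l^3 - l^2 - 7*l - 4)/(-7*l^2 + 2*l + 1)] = 2*(423*l^3 + 645*l^2 - 3*l + 31)/(343*l^6 - 294*l^5 - 63*l^4 + 76*l^3 + 9*l^2 - 6*l - 1)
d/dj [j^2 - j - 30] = 2*j - 1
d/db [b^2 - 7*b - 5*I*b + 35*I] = 2*b - 7 - 5*I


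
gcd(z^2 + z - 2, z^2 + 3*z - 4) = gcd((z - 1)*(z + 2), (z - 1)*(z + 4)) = z - 1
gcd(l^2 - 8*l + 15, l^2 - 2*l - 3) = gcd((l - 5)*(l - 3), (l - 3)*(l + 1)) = l - 3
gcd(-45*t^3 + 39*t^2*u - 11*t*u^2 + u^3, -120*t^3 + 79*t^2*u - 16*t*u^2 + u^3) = 15*t^2 - 8*t*u + u^2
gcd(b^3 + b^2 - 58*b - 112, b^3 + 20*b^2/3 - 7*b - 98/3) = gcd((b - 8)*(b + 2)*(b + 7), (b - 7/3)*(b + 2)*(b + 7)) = b^2 + 9*b + 14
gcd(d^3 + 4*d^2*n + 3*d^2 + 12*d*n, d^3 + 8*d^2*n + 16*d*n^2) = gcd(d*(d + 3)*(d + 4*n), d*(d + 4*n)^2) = d^2 + 4*d*n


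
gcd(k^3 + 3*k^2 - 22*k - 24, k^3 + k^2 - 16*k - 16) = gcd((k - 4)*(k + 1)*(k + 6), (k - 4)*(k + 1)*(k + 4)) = k^2 - 3*k - 4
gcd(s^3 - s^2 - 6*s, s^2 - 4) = s + 2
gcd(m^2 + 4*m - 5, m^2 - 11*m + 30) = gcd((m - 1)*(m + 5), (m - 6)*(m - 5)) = 1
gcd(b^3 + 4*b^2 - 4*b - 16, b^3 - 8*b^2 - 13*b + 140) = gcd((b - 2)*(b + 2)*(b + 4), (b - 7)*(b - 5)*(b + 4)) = b + 4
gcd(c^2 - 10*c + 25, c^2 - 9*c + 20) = c - 5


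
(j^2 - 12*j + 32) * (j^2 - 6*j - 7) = j^4 - 18*j^3 + 97*j^2 - 108*j - 224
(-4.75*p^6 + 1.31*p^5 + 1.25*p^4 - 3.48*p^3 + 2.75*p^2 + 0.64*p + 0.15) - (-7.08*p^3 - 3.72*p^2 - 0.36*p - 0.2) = -4.75*p^6 + 1.31*p^5 + 1.25*p^4 + 3.6*p^3 + 6.47*p^2 + 1.0*p + 0.35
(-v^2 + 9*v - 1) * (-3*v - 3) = 3*v^3 - 24*v^2 - 24*v + 3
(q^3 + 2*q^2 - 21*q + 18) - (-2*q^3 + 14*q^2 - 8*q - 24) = 3*q^3 - 12*q^2 - 13*q + 42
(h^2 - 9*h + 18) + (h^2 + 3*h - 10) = 2*h^2 - 6*h + 8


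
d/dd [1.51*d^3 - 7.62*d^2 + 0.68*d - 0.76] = 4.53*d^2 - 15.24*d + 0.68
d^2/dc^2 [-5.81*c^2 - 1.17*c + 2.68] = -11.6200000000000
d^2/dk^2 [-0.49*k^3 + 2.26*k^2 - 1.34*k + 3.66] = 4.52 - 2.94*k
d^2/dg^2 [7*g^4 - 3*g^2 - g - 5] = 84*g^2 - 6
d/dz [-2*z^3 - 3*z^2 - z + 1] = -6*z^2 - 6*z - 1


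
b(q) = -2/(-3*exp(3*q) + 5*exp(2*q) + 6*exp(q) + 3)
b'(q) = -2*(9*exp(3*q) - 10*exp(2*q) - 6*exp(q))/(-3*exp(3*q) + 5*exp(2*q) + 6*exp(q) + 3)^2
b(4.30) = 0.00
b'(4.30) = -0.00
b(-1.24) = -0.39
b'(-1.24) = 0.18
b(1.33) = 0.03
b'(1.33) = -0.15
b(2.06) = 0.00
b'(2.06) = -0.01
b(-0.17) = -0.20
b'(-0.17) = 0.14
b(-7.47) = -0.67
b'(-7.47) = 0.00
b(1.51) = 0.01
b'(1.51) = -0.06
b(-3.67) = -0.63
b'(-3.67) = 0.03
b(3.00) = 0.00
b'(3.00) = 0.00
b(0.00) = -0.18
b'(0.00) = 0.12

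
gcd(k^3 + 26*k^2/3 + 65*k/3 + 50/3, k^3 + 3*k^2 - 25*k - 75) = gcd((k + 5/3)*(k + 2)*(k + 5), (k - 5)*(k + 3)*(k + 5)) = k + 5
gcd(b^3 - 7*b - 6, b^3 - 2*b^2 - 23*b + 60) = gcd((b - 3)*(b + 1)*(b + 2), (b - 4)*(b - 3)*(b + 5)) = b - 3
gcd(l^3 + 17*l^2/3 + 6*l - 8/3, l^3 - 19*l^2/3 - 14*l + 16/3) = l^2 + 5*l/3 - 2/3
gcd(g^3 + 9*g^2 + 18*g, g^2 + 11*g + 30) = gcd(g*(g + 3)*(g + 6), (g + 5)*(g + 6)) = g + 6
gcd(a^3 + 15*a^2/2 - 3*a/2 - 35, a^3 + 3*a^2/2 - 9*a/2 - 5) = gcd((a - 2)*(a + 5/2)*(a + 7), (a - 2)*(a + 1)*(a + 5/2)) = a^2 + a/2 - 5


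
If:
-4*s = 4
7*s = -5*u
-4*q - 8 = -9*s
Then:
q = -17/4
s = -1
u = 7/5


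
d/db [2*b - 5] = 2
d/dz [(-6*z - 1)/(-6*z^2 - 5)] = 6*(-6*z^2 - 2*z + 5)/(36*z^4 + 60*z^2 + 25)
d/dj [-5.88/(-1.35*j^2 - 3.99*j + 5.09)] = (-15.876*j - 23.4612)/(1.35*j^2 + 3.99*j - 5.09)^2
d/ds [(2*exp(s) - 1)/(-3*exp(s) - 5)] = -13*exp(s)/(3*exp(s) + 5)^2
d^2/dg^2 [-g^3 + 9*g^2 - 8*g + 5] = 18 - 6*g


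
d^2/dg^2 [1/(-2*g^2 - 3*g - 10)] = 2*(4*g^2 + 6*g - (4*g + 3)^2 + 20)/(2*g^2 + 3*g + 10)^3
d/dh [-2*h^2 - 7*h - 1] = -4*h - 7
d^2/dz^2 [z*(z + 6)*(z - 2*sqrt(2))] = 6*z - 4*sqrt(2) + 12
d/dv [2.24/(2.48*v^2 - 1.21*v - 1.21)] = (2.7104 - 11.1104*v)/(-2.48*v^2 + 1.21*v + 1.21)^2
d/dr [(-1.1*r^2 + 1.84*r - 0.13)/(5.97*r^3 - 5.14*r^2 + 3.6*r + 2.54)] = (6.567*r^4 - 21.9696*r^3 + 7.8259*r^2 - 6.9244*r + 5.1416)/(35.6409*r^6 - 61.3716*r^5 + 69.4036*r^4 - 6.6804*r^3 - 13.1512*r^2 + 18.288*r + 6.4516)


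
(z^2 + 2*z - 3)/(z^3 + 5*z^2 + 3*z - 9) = 1/(z + 3)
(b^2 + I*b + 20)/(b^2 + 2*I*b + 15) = (b - 4*I)/(b - 3*I)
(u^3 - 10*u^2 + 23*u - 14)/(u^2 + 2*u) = (u^3 - 10*u^2 + 23*u - 14)/(u*(u + 2))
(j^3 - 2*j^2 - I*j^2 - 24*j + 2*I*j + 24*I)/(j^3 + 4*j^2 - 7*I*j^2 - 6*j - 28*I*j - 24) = (j - 6)/(j - 6*I)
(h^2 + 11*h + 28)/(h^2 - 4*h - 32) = (h + 7)/(h - 8)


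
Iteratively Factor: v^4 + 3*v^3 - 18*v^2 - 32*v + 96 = (v + 4)*(v^3 - v^2 - 14*v + 24) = (v - 2)*(v + 4)*(v^2 + v - 12) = (v - 3)*(v - 2)*(v + 4)*(v + 4)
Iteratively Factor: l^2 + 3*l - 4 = (l + 4)*(l - 1)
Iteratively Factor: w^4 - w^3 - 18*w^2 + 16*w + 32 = (w - 2)*(w^3 + w^2 - 16*w - 16) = (w - 2)*(w + 4)*(w^2 - 3*w - 4) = (w - 2)*(w + 1)*(w + 4)*(w - 4)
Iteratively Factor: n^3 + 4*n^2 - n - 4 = (n + 1)*(n^2 + 3*n - 4) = (n - 1)*(n + 1)*(n + 4)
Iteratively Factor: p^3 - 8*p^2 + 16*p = (p - 4)*(p^2 - 4*p) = p*(p - 4)*(p - 4)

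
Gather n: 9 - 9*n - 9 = -9*n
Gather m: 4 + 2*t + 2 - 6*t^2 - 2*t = 6 - 6*t^2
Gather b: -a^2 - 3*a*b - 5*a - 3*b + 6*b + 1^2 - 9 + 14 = -a^2 - 5*a + b*(3 - 3*a) + 6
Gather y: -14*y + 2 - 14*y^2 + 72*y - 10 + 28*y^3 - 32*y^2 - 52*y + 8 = 28*y^3 - 46*y^2 + 6*y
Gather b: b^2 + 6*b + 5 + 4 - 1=b^2 + 6*b + 8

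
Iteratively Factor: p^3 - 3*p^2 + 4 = (p - 2)*(p^2 - p - 2) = (p - 2)^2*(p + 1)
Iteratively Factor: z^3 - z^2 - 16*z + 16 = (z - 1)*(z^2 - 16) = (z - 1)*(z + 4)*(z - 4)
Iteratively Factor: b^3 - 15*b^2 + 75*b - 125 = (b - 5)*(b^2 - 10*b + 25) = (b - 5)^2*(b - 5)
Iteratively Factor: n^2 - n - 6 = (n - 3)*(n + 2)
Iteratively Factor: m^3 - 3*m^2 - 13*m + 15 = (m - 1)*(m^2 - 2*m - 15) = (m - 5)*(m - 1)*(m + 3)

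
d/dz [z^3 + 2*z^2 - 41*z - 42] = 3*z^2 + 4*z - 41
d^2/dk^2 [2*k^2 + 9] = 4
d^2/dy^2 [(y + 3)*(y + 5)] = 2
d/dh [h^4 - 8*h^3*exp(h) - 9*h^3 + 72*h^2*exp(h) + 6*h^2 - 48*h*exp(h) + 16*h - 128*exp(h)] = -8*h^3*exp(h) + 4*h^3 + 48*h^2*exp(h) - 27*h^2 + 96*h*exp(h) + 12*h - 176*exp(h) + 16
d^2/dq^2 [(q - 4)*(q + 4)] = 2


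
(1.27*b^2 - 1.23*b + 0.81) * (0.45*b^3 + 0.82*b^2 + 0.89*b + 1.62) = 0.5715*b^5 + 0.4879*b^4 + 0.4862*b^3 + 1.6269*b^2 - 1.2717*b + 1.3122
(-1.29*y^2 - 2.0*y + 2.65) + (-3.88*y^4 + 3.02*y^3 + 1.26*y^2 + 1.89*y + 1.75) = -3.88*y^4 + 3.02*y^3 - 0.03*y^2 - 0.11*y + 4.4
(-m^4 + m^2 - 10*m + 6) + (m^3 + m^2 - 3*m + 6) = -m^4 + m^3 + 2*m^2 - 13*m + 12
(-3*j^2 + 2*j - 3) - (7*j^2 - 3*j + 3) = -10*j^2 + 5*j - 6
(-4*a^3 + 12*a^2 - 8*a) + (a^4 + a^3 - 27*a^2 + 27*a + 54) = a^4 - 3*a^3 - 15*a^2 + 19*a + 54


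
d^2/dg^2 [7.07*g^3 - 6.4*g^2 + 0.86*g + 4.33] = 42.42*g - 12.8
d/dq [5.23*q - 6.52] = 5.23000000000000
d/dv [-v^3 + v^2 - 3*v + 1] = -3*v^2 + 2*v - 3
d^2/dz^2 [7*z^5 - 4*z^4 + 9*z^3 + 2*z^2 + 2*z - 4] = 140*z^3 - 48*z^2 + 54*z + 4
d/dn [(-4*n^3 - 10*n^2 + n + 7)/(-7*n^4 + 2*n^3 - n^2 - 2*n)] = (-28*n^6 - 140*n^5 + 45*n^4 + 208*n^3 - 21*n^2 + 14*n + 14)/(n^2*(49*n^6 - 28*n^5 + 18*n^4 + 24*n^3 - 7*n^2 + 4*n + 4))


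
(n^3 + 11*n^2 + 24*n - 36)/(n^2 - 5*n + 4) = (n^2 + 12*n + 36)/(n - 4)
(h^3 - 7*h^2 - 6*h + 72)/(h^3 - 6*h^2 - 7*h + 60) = (h - 6)/(h - 5)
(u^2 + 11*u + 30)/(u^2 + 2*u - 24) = (u + 5)/(u - 4)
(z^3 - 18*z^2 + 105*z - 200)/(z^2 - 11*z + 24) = (z^2 - 10*z + 25)/(z - 3)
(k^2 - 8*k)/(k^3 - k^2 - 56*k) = 1/(k + 7)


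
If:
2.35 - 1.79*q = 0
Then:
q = 1.31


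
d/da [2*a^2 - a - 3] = 4*a - 1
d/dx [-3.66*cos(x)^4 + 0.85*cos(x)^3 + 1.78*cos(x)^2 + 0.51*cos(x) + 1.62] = (14.64*cos(x)^3 - 2.55*cos(x)^2 - 3.56*cos(x) - 0.51)*sin(x)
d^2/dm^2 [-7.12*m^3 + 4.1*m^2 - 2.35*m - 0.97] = 8.2 - 42.72*m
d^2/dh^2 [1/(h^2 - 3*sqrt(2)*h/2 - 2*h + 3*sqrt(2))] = 4*(-4*h^2 + 8*h + 6*sqrt(2)*h + (-4*h + 4 + 3*sqrt(2))^2 - 12*sqrt(2))/(2*h^2 - 3*sqrt(2)*h - 4*h + 6*sqrt(2))^3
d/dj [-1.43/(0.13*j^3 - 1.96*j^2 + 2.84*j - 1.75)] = (0.5577*j^2 - 5.6056*j + 4.0612)/(0.13*j^3 - 1.96*j^2 + 2.84*j - 1.75)^2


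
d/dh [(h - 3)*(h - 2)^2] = (h - 2)*(3*h - 8)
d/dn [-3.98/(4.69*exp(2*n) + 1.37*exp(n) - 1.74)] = (37.3324*exp(n) + 5.4526)*exp(n)/(4.69*exp(2*n) + 1.37*exp(n) - 1.74)^2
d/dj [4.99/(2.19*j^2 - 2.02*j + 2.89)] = (10.0798 - 21.8562*j)/(2.19*j^2 - 2.02*j + 2.89)^2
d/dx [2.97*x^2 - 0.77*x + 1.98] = 5.94*x - 0.77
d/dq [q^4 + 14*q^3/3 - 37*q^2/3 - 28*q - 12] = 4*q^3 + 14*q^2 - 74*q/3 - 28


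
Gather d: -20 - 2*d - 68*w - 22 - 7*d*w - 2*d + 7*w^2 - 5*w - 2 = d*(-7*w - 4) + 7*w^2 - 73*w - 44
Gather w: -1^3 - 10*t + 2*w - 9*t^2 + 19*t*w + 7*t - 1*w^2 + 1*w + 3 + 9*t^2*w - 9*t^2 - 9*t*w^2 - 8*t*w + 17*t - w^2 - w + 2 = -18*t^2 + 14*t + w^2*(-9*t - 2) + w*(9*t^2 + 11*t + 2) + 4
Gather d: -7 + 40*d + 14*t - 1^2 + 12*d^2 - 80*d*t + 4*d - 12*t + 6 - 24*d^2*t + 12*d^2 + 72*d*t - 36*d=d^2*(24 - 24*t) + d*(8 - 8*t) + 2*t - 2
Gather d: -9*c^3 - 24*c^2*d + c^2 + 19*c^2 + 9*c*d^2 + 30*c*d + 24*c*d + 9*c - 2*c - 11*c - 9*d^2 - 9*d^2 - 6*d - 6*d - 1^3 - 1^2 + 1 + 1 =-9*c^3 + 20*c^2 - 4*c + d^2*(9*c - 18) + d*(-24*c^2 + 54*c - 12)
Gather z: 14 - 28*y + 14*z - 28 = -28*y + 14*z - 14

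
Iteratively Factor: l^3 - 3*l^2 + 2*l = (l - 2)*(l^2 - l) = (l - 2)*(l - 1)*(l)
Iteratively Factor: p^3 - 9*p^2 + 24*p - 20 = (p - 2)*(p^2 - 7*p + 10) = (p - 5)*(p - 2)*(p - 2)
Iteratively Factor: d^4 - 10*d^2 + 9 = (d - 3)*(d^3 + 3*d^2 - d - 3) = (d - 3)*(d + 3)*(d^2 - 1) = (d - 3)*(d - 1)*(d + 3)*(d + 1)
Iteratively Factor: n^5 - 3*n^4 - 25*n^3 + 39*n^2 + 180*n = (n + 3)*(n^4 - 6*n^3 - 7*n^2 + 60*n) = (n - 4)*(n + 3)*(n^3 - 2*n^2 - 15*n) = n*(n - 4)*(n + 3)*(n^2 - 2*n - 15) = n*(n - 5)*(n - 4)*(n + 3)*(n + 3)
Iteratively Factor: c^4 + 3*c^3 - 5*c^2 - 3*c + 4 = (c - 1)*(c^3 + 4*c^2 - c - 4) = (c - 1)*(c + 1)*(c^2 + 3*c - 4) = (c - 1)*(c + 1)*(c + 4)*(c - 1)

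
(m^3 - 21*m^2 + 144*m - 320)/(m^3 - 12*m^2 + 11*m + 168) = (m^2 - 13*m + 40)/(m^2 - 4*m - 21)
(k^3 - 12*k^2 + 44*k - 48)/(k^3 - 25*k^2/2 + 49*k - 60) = 2*(k - 2)/(2*k - 5)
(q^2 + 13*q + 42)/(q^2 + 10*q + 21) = (q + 6)/(q + 3)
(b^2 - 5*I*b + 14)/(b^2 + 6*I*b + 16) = (b^2 - 5*I*b + 14)/(b^2 + 6*I*b + 16)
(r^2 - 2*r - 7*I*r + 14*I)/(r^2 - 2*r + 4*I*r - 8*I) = (r - 7*I)/(r + 4*I)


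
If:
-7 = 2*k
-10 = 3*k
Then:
No Solution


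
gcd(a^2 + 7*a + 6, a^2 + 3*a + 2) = a + 1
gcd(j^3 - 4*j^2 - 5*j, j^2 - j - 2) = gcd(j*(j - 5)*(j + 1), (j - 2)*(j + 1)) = j + 1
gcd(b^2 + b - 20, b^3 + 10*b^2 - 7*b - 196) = b - 4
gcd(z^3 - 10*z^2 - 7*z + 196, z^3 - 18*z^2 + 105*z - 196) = z^2 - 14*z + 49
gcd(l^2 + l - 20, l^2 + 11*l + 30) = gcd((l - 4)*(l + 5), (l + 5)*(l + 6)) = l + 5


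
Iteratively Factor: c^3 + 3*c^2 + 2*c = (c)*(c^2 + 3*c + 2) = c*(c + 1)*(c + 2)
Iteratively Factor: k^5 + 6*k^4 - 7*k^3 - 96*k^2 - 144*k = (k + 3)*(k^4 + 3*k^3 - 16*k^2 - 48*k) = k*(k + 3)*(k^3 + 3*k^2 - 16*k - 48) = k*(k + 3)^2*(k^2 - 16) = k*(k - 4)*(k + 3)^2*(k + 4)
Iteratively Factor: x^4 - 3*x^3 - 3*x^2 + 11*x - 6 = (x - 1)*(x^3 - 2*x^2 - 5*x + 6) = (x - 1)*(x + 2)*(x^2 - 4*x + 3) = (x - 3)*(x - 1)*(x + 2)*(x - 1)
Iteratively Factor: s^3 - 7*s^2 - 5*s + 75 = (s - 5)*(s^2 - 2*s - 15) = (s - 5)*(s + 3)*(s - 5)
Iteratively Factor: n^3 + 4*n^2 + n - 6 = (n + 3)*(n^2 + n - 2) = (n - 1)*(n + 3)*(n + 2)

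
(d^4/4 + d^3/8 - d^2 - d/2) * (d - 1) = d^5/4 - d^4/8 - 9*d^3/8 + d^2/2 + d/2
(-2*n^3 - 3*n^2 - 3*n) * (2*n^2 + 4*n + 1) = -4*n^5 - 14*n^4 - 20*n^3 - 15*n^2 - 3*n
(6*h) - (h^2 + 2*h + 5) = -h^2 + 4*h - 5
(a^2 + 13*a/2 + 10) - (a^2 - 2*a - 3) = 17*a/2 + 13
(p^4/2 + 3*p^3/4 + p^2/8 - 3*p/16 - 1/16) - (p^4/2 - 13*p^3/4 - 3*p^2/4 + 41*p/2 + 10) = 4*p^3 + 7*p^2/8 - 331*p/16 - 161/16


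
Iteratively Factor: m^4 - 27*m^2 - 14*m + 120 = (m + 4)*(m^3 - 4*m^2 - 11*m + 30) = (m - 2)*(m + 4)*(m^2 - 2*m - 15) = (m - 2)*(m + 3)*(m + 4)*(m - 5)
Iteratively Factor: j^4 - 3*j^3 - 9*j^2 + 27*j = (j)*(j^3 - 3*j^2 - 9*j + 27) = j*(j + 3)*(j^2 - 6*j + 9) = j*(j - 3)*(j + 3)*(j - 3)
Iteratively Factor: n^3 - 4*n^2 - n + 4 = (n - 1)*(n^2 - 3*n - 4) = (n - 4)*(n - 1)*(n + 1)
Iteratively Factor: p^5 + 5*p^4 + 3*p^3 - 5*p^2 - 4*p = (p)*(p^4 + 5*p^3 + 3*p^2 - 5*p - 4) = p*(p + 4)*(p^3 + p^2 - p - 1) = p*(p + 1)*(p + 4)*(p^2 - 1) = p*(p + 1)^2*(p + 4)*(p - 1)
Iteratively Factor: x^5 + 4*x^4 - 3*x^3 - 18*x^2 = (x + 3)*(x^4 + x^3 - 6*x^2) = (x + 3)^2*(x^3 - 2*x^2) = (x - 2)*(x + 3)^2*(x^2) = x*(x - 2)*(x + 3)^2*(x)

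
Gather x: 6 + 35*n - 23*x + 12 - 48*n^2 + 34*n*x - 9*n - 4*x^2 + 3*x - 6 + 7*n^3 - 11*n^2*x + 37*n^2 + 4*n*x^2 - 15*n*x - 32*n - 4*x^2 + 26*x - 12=7*n^3 - 11*n^2 - 6*n + x^2*(4*n - 8) + x*(-11*n^2 + 19*n + 6)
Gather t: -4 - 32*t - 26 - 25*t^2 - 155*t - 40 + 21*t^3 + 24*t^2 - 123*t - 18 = 21*t^3 - t^2 - 310*t - 88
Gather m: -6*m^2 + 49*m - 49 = -6*m^2 + 49*m - 49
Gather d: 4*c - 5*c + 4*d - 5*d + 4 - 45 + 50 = -c - d + 9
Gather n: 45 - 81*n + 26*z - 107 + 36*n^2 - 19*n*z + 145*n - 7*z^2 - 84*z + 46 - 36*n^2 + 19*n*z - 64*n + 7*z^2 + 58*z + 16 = 0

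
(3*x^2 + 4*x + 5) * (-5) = -15*x^2 - 20*x - 25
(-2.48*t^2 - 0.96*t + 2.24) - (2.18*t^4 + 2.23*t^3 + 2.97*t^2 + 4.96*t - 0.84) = -2.18*t^4 - 2.23*t^3 - 5.45*t^2 - 5.92*t + 3.08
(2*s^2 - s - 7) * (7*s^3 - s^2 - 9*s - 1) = 14*s^5 - 9*s^4 - 66*s^3 + 14*s^2 + 64*s + 7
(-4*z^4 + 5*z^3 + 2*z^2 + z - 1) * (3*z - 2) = -12*z^5 + 23*z^4 - 4*z^3 - z^2 - 5*z + 2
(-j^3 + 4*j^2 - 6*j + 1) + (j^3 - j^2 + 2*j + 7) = 3*j^2 - 4*j + 8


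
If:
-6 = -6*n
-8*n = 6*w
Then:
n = 1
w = -4/3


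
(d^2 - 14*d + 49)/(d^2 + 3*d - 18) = (d^2 - 14*d + 49)/(d^2 + 3*d - 18)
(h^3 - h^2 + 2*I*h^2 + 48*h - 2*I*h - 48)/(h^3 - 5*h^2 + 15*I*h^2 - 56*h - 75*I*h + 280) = (h^2 - h*(1 + 6*I) + 6*I)/(h^2 + h*(-5 + 7*I) - 35*I)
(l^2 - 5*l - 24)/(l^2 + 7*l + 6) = (l^2 - 5*l - 24)/(l^2 + 7*l + 6)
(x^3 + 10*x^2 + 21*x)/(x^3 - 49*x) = (x + 3)/(x - 7)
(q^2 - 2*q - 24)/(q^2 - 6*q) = (q + 4)/q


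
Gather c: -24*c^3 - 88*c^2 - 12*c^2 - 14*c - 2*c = -24*c^3 - 100*c^2 - 16*c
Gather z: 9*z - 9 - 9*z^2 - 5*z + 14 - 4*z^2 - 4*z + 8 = 13 - 13*z^2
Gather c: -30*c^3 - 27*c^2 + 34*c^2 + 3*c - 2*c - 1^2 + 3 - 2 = -30*c^3 + 7*c^2 + c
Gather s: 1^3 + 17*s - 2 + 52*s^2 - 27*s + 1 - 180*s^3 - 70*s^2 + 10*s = -180*s^3 - 18*s^2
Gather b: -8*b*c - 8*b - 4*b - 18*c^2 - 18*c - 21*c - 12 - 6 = b*(-8*c - 12) - 18*c^2 - 39*c - 18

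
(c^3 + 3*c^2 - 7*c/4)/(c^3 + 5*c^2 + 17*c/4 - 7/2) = c/(c + 2)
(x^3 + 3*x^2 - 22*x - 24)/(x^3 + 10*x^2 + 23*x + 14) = (x^2 + 2*x - 24)/(x^2 + 9*x + 14)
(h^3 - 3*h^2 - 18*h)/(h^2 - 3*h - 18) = h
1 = 1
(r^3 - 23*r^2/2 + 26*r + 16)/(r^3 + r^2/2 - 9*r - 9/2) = (r^2 - 12*r + 32)/(r^2 - 9)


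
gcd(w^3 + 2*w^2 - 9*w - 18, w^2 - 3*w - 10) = w + 2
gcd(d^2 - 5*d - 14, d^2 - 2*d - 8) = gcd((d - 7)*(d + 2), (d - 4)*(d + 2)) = d + 2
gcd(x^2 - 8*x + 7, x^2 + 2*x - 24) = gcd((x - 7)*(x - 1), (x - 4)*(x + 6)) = 1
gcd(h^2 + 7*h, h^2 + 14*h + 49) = h + 7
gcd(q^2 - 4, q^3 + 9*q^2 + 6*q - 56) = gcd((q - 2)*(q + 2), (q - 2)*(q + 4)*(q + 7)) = q - 2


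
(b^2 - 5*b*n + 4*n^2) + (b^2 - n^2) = 2*b^2 - 5*b*n + 3*n^2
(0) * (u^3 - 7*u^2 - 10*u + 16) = 0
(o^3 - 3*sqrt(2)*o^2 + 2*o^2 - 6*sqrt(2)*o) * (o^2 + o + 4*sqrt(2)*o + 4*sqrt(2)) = o^5 + sqrt(2)*o^4 + 3*o^4 - 22*o^3 + 3*sqrt(2)*o^3 - 72*o^2 + 2*sqrt(2)*o^2 - 48*o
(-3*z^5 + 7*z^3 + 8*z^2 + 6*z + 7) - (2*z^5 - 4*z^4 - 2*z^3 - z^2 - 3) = -5*z^5 + 4*z^4 + 9*z^3 + 9*z^2 + 6*z + 10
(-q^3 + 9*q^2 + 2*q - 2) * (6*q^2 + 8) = -6*q^5 + 54*q^4 + 4*q^3 + 60*q^2 + 16*q - 16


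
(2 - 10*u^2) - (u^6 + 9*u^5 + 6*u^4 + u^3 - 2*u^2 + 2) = -u^6 - 9*u^5 - 6*u^4 - u^3 - 8*u^2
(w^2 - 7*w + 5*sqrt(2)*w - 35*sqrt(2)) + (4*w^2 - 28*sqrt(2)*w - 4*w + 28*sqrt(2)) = 5*w^2 - 23*sqrt(2)*w - 11*w - 7*sqrt(2)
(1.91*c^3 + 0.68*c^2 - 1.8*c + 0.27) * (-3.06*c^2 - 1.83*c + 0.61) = -5.8446*c^5 - 5.5761*c^4 + 5.4287*c^3 + 2.8826*c^2 - 1.5921*c + 0.1647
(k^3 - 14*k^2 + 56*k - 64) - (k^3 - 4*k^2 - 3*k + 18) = -10*k^2 + 59*k - 82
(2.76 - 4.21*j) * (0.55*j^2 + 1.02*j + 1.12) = -2.3155*j^3 - 2.7762*j^2 - 1.9*j + 3.0912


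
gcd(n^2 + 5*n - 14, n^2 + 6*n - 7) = n + 7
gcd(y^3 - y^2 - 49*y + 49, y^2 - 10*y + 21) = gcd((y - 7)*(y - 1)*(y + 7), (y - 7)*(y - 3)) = y - 7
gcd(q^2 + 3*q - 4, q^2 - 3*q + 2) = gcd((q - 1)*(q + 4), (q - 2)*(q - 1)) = q - 1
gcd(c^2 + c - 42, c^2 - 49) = c + 7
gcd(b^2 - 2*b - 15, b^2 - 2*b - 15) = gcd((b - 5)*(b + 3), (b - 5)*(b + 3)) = b^2 - 2*b - 15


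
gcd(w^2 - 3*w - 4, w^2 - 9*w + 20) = w - 4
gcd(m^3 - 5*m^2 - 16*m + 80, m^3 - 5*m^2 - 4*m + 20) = m - 5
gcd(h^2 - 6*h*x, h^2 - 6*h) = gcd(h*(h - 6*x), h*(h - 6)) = h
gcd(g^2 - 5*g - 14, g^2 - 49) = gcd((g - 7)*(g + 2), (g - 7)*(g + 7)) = g - 7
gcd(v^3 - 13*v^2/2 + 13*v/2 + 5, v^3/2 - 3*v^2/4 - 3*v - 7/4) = 1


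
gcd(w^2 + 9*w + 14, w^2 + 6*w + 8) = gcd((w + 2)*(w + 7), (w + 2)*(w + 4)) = w + 2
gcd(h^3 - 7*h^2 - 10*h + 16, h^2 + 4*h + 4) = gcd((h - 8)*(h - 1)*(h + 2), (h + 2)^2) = h + 2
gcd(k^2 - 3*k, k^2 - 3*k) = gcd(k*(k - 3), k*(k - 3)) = k^2 - 3*k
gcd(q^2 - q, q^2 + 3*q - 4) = q - 1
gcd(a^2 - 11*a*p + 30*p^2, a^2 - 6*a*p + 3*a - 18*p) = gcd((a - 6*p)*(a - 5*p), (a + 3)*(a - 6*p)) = -a + 6*p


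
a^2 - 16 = (a - 4)*(a + 4)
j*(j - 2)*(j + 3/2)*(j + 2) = j^4 + 3*j^3/2 - 4*j^2 - 6*j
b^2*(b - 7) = b^3 - 7*b^2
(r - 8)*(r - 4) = r^2 - 12*r + 32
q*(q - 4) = q^2 - 4*q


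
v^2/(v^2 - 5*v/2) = 2*v/(2*v - 5)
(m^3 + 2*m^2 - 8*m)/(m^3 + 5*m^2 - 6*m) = (m^2 + 2*m - 8)/(m^2 + 5*m - 6)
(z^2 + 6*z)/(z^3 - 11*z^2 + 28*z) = (z + 6)/(z^2 - 11*z + 28)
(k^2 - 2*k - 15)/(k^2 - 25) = (k + 3)/(k + 5)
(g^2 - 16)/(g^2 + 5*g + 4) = (g - 4)/(g + 1)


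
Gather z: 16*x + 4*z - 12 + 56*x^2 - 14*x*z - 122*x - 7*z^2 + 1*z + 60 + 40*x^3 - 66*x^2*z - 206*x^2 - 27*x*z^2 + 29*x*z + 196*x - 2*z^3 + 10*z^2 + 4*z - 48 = 40*x^3 - 150*x^2 + 90*x - 2*z^3 + z^2*(3 - 27*x) + z*(-66*x^2 + 15*x + 9)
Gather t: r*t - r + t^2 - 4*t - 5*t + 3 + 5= -r + t^2 + t*(r - 9) + 8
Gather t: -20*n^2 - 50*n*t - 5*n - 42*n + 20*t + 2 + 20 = -20*n^2 - 47*n + t*(20 - 50*n) + 22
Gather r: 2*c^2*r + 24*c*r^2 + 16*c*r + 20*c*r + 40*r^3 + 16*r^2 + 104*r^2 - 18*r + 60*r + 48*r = 40*r^3 + r^2*(24*c + 120) + r*(2*c^2 + 36*c + 90)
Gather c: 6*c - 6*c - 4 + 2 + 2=0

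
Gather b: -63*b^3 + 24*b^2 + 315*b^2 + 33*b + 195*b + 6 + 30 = -63*b^3 + 339*b^2 + 228*b + 36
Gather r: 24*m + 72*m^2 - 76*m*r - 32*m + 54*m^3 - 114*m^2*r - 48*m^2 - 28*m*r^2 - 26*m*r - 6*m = 54*m^3 + 24*m^2 - 28*m*r^2 - 14*m + r*(-114*m^2 - 102*m)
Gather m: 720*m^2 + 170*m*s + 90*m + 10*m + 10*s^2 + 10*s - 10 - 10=720*m^2 + m*(170*s + 100) + 10*s^2 + 10*s - 20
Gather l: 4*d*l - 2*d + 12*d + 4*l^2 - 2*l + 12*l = 10*d + 4*l^2 + l*(4*d + 10)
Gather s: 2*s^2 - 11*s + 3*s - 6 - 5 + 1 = 2*s^2 - 8*s - 10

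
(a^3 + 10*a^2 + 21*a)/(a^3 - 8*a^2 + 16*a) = (a^2 + 10*a + 21)/(a^2 - 8*a + 16)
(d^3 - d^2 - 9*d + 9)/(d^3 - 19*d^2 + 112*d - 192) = (d^2 + 2*d - 3)/(d^2 - 16*d + 64)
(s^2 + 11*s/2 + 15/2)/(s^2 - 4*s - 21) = (s + 5/2)/(s - 7)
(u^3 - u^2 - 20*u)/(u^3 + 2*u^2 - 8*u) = (u - 5)/(u - 2)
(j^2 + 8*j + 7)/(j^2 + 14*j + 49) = (j + 1)/(j + 7)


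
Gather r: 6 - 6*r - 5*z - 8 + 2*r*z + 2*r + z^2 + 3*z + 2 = r*(2*z - 4) + z^2 - 2*z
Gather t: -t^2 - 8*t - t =-t^2 - 9*t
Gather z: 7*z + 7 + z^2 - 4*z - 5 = z^2 + 3*z + 2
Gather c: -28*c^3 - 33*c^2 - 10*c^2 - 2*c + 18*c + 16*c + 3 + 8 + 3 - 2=-28*c^3 - 43*c^2 + 32*c + 12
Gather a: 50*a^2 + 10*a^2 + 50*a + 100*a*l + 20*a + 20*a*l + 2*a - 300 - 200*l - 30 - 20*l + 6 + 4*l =60*a^2 + a*(120*l + 72) - 216*l - 324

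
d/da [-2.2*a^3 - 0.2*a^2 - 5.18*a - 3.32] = -6.6*a^2 - 0.4*a - 5.18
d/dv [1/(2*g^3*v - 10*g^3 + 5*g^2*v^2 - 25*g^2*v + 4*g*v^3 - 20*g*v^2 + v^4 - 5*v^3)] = (-2*g^3 - 10*g^2*v + 25*g^2 - 12*g*v^2 + 40*g*v - 4*v^3 + 15*v^2)/(2*g^3*v - 10*g^3 + 5*g^2*v^2 - 25*g^2*v + 4*g*v^3 - 20*g*v^2 + v^4 - 5*v^3)^2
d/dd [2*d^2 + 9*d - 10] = 4*d + 9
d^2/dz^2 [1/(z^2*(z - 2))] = 2*(z^2 + 2*z*(z - 2) + 3*(z - 2)^2)/(z^4*(z - 2)^3)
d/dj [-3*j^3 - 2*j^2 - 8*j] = -9*j^2 - 4*j - 8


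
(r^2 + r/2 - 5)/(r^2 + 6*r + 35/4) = 2*(r - 2)/(2*r + 7)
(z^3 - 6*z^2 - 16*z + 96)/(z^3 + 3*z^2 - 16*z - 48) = (z - 6)/(z + 3)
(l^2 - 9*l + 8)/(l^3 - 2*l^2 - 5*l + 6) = (l - 8)/(l^2 - l - 6)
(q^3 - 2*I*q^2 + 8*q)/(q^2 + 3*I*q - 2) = q*(q - 4*I)/(q + I)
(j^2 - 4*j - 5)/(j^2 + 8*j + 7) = (j - 5)/(j + 7)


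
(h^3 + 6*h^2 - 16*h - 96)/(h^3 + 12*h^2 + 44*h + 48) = (h - 4)/(h + 2)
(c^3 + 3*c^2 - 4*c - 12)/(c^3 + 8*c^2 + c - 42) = (c + 2)/(c + 7)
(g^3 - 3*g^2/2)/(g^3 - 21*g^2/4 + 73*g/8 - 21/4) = 4*g^2/(4*g^2 - 15*g + 14)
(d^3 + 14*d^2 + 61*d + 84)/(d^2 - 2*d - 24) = (d^2 + 10*d + 21)/(d - 6)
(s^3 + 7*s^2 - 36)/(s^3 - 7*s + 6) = (s + 6)/(s - 1)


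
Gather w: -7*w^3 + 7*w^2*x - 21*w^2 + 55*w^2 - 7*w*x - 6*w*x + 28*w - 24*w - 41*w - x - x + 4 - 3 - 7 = -7*w^3 + w^2*(7*x + 34) + w*(-13*x - 37) - 2*x - 6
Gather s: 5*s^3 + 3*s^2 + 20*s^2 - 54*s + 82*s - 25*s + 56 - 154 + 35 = 5*s^3 + 23*s^2 + 3*s - 63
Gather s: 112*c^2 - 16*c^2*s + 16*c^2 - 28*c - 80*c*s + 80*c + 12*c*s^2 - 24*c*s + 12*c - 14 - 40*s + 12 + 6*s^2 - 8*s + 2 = 128*c^2 + 64*c + s^2*(12*c + 6) + s*(-16*c^2 - 104*c - 48)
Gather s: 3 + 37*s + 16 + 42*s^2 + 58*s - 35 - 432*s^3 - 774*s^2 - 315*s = -432*s^3 - 732*s^2 - 220*s - 16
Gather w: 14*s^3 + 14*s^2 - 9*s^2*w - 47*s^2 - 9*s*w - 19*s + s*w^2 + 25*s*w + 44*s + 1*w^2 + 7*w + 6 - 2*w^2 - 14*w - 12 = 14*s^3 - 33*s^2 + 25*s + w^2*(s - 1) + w*(-9*s^2 + 16*s - 7) - 6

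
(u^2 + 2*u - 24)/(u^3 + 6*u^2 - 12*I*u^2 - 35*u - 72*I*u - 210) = (u - 4)/(u^2 - 12*I*u - 35)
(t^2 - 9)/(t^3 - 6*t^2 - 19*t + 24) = (t - 3)/(t^2 - 9*t + 8)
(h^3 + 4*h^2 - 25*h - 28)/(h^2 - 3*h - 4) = h + 7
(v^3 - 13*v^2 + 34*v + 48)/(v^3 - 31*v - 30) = (v - 8)/(v + 5)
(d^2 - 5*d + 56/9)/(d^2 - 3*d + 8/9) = (3*d - 7)/(3*d - 1)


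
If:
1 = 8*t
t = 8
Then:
No Solution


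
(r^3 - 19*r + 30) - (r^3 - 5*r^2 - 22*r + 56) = 5*r^2 + 3*r - 26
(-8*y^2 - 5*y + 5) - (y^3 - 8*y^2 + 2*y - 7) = -y^3 - 7*y + 12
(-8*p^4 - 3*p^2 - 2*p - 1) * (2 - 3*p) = 24*p^5 - 16*p^4 + 9*p^3 - p - 2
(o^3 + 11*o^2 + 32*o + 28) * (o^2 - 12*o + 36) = o^5 - o^4 - 64*o^3 + 40*o^2 + 816*o + 1008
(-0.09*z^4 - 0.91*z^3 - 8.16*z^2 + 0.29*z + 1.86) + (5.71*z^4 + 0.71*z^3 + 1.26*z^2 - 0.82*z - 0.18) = 5.62*z^4 - 0.2*z^3 - 6.9*z^2 - 0.53*z + 1.68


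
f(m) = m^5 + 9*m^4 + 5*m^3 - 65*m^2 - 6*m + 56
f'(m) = 5*m^4 + 36*m^3 + 15*m^2 - 130*m - 6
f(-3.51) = -106.67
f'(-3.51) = -162.74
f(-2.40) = -154.15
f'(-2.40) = 60.62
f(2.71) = 293.47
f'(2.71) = 738.03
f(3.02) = 582.62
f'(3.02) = 1145.68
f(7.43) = 48545.72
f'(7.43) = 29860.29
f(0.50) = 37.97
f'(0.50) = -62.44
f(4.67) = 5621.48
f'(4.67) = 5758.69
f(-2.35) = -150.94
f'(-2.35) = 67.62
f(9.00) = 116480.00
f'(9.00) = 59088.00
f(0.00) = 56.00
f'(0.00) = -6.00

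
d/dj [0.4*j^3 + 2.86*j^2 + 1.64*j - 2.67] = 1.2*j^2 + 5.72*j + 1.64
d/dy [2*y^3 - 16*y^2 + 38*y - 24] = 6*y^2 - 32*y + 38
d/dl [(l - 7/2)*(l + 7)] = 2*l + 7/2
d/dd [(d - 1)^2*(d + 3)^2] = 4*(d - 1)*(d + 1)*(d + 3)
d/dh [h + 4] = 1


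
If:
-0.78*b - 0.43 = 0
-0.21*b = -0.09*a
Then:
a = -1.29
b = -0.55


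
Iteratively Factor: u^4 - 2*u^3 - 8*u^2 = (u)*(u^3 - 2*u^2 - 8*u) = u*(u + 2)*(u^2 - 4*u) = u^2*(u + 2)*(u - 4)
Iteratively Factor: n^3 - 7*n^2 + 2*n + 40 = (n - 4)*(n^2 - 3*n - 10) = (n - 5)*(n - 4)*(n + 2)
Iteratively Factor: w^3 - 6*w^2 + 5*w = (w - 1)*(w^2 - 5*w) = (w - 5)*(w - 1)*(w)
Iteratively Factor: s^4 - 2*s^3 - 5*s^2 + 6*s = (s + 2)*(s^3 - 4*s^2 + 3*s) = s*(s + 2)*(s^2 - 4*s + 3) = s*(s - 3)*(s + 2)*(s - 1)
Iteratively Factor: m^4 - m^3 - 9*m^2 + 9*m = (m - 1)*(m^3 - 9*m) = m*(m - 1)*(m^2 - 9) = m*(m - 1)*(m + 3)*(m - 3)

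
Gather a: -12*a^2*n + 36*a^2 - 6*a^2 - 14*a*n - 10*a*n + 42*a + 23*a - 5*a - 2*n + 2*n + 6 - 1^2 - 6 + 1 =a^2*(30 - 12*n) + a*(60 - 24*n)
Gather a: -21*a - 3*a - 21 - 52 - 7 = -24*a - 80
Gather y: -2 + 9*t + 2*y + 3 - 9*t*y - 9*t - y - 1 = y*(1 - 9*t)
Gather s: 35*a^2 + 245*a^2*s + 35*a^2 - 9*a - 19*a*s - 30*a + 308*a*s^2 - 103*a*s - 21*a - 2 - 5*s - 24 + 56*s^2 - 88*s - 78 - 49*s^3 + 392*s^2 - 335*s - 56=70*a^2 - 60*a - 49*s^3 + s^2*(308*a + 448) + s*(245*a^2 - 122*a - 428) - 160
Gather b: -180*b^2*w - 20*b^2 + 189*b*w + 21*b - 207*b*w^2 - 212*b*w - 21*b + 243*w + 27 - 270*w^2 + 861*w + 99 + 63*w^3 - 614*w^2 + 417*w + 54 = b^2*(-180*w - 20) + b*(-207*w^2 - 23*w) + 63*w^3 - 884*w^2 + 1521*w + 180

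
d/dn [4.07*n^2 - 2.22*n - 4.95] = 8.14*n - 2.22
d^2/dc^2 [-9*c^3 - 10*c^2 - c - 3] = -54*c - 20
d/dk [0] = 0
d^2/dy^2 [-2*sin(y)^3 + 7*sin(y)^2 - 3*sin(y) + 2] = 18*sin(y)^3 - 28*sin(y)^2 - 9*sin(y) + 14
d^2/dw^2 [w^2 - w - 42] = 2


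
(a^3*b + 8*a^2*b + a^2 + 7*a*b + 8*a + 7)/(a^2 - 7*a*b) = (a^3*b + 8*a^2*b + a^2 + 7*a*b + 8*a + 7)/(a*(a - 7*b))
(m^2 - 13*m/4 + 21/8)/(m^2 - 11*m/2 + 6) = (m - 7/4)/(m - 4)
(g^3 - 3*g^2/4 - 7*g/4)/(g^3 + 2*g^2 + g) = (g - 7/4)/(g + 1)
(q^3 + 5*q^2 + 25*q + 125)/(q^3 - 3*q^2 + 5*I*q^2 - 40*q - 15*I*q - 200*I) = (q - 5*I)/(q - 8)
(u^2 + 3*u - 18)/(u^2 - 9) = (u + 6)/(u + 3)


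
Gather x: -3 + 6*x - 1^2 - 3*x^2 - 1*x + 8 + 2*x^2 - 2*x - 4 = -x^2 + 3*x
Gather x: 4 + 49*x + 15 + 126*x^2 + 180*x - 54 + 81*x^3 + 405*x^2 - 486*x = 81*x^3 + 531*x^2 - 257*x - 35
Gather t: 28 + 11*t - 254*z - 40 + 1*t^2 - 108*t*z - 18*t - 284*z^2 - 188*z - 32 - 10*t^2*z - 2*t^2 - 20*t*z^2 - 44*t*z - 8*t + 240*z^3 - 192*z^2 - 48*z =t^2*(-10*z - 1) + t*(-20*z^2 - 152*z - 15) + 240*z^3 - 476*z^2 - 490*z - 44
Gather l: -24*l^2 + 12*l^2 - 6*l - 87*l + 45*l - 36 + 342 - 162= -12*l^2 - 48*l + 144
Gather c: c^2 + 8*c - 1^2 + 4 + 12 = c^2 + 8*c + 15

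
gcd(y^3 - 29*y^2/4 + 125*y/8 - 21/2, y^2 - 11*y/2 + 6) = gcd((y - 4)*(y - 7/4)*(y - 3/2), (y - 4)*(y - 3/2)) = y^2 - 11*y/2 + 6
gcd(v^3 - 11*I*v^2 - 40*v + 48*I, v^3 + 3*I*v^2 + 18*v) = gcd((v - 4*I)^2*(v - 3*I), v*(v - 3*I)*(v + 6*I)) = v - 3*I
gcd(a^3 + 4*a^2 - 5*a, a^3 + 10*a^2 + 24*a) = a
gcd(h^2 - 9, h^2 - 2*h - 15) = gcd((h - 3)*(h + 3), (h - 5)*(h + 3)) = h + 3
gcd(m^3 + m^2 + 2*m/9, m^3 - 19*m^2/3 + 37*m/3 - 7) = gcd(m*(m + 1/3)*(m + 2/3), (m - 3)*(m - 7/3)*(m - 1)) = 1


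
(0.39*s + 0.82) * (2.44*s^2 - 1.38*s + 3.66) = 0.9516*s^3 + 1.4626*s^2 + 0.2958*s + 3.0012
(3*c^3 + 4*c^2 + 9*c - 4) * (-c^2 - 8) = -3*c^5 - 4*c^4 - 33*c^3 - 28*c^2 - 72*c + 32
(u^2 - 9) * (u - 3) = u^3 - 3*u^2 - 9*u + 27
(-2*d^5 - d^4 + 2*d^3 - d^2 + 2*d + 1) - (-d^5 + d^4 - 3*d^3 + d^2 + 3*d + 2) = -d^5 - 2*d^4 + 5*d^3 - 2*d^2 - d - 1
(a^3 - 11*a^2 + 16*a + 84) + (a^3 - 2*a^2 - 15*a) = 2*a^3 - 13*a^2 + a + 84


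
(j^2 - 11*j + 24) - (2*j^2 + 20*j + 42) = -j^2 - 31*j - 18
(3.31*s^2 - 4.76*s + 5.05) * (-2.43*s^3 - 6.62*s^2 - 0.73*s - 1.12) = -8.0433*s^5 - 10.3454*s^4 + 16.8234*s^3 - 33.6634*s^2 + 1.6447*s - 5.656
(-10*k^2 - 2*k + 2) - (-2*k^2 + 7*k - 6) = -8*k^2 - 9*k + 8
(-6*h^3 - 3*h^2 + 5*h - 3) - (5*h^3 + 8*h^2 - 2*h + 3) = -11*h^3 - 11*h^2 + 7*h - 6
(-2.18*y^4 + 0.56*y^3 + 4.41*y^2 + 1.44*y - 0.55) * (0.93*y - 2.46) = -2.0274*y^5 + 5.8836*y^4 + 2.7237*y^3 - 9.5094*y^2 - 4.0539*y + 1.353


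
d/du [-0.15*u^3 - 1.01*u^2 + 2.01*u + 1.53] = -0.45*u^2 - 2.02*u + 2.01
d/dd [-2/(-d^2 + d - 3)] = 2*(1 - 2*d)/(d^2 - d + 3)^2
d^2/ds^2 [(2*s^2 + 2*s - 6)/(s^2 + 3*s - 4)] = 4*(-2*s^3 + 3*s^2 - 15*s - 11)/(s^6 + 9*s^5 + 15*s^4 - 45*s^3 - 60*s^2 + 144*s - 64)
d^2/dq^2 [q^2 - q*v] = 2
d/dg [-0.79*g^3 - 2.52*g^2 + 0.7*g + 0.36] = -2.37*g^2 - 5.04*g + 0.7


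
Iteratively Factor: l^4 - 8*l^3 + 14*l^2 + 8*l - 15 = (l - 3)*(l^3 - 5*l^2 - l + 5) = (l - 5)*(l - 3)*(l^2 - 1) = (l - 5)*(l - 3)*(l + 1)*(l - 1)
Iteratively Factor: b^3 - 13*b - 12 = (b + 1)*(b^2 - b - 12) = (b - 4)*(b + 1)*(b + 3)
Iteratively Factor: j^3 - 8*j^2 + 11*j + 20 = (j - 5)*(j^2 - 3*j - 4) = (j - 5)*(j - 4)*(j + 1)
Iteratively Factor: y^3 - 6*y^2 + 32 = (y - 4)*(y^2 - 2*y - 8) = (y - 4)^2*(y + 2)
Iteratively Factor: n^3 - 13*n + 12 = (n - 1)*(n^2 + n - 12) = (n - 3)*(n - 1)*(n + 4)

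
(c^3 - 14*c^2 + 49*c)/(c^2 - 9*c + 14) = c*(c - 7)/(c - 2)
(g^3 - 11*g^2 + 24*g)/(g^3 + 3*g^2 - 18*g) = (g - 8)/(g + 6)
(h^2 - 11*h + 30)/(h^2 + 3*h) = (h^2 - 11*h + 30)/(h*(h + 3))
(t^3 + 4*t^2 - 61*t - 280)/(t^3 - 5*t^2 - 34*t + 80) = (t + 7)/(t - 2)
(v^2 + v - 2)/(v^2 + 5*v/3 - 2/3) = 3*(v - 1)/(3*v - 1)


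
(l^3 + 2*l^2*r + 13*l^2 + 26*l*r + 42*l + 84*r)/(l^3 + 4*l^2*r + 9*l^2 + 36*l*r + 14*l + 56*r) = (l^2 + 2*l*r + 6*l + 12*r)/(l^2 + 4*l*r + 2*l + 8*r)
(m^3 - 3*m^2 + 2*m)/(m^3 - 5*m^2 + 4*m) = (m - 2)/(m - 4)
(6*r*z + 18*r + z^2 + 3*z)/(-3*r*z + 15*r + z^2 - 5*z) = (6*r*z + 18*r + z^2 + 3*z)/(-3*r*z + 15*r + z^2 - 5*z)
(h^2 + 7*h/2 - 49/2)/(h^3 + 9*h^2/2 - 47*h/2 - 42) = (2*h - 7)/(2*h^2 - 5*h - 12)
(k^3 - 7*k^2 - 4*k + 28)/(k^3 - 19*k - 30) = (k^2 - 9*k + 14)/(k^2 - 2*k - 15)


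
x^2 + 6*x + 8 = (x + 2)*(x + 4)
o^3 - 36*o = o*(o - 6)*(o + 6)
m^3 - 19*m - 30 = (m - 5)*(m + 2)*(m + 3)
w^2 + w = w*(w + 1)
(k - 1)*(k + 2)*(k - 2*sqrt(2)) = k^3 - 2*sqrt(2)*k^2 + k^2 - 2*sqrt(2)*k - 2*k + 4*sqrt(2)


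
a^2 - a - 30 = (a - 6)*(a + 5)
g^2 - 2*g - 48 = (g - 8)*(g + 6)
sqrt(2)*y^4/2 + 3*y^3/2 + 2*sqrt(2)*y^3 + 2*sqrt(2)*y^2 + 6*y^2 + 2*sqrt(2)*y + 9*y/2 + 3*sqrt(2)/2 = (y + 1)*(y + 3)*(y + sqrt(2)/2)*(sqrt(2)*y/2 + 1)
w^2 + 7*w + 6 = (w + 1)*(w + 6)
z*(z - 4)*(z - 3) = z^3 - 7*z^2 + 12*z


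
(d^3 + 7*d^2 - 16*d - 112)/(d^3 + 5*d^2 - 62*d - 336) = (d^2 - 16)/(d^2 - 2*d - 48)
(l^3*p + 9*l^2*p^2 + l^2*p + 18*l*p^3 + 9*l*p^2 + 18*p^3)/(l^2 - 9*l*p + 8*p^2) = p*(l^3 + 9*l^2*p + l^2 + 18*l*p^2 + 9*l*p + 18*p^2)/(l^2 - 9*l*p + 8*p^2)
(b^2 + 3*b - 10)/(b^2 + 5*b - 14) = (b + 5)/(b + 7)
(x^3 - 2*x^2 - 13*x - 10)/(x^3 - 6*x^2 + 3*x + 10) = (x + 2)/(x - 2)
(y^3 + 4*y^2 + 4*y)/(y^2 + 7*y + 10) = y*(y + 2)/(y + 5)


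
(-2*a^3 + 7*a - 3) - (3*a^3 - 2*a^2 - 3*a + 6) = -5*a^3 + 2*a^2 + 10*a - 9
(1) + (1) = 2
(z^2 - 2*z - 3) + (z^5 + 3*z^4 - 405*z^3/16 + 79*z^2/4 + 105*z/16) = z^5 + 3*z^4 - 405*z^3/16 + 83*z^2/4 + 73*z/16 - 3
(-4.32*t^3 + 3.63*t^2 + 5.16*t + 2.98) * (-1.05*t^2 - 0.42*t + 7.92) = 4.536*t^5 - 1.9971*t^4 - 41.157*t^3 + 23.4534*t^2 + 39.6156*t + 23.6016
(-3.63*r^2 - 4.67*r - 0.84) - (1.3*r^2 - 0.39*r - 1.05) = -4.93*r^2 - 4.28*r + 0.21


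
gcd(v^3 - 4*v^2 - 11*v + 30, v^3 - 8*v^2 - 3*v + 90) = v^2 - 2*v - 15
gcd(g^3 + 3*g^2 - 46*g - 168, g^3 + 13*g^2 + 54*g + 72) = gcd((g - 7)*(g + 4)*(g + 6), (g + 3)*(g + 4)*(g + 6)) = g^2 + 10*g + 24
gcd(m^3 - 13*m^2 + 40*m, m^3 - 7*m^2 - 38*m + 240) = m^2 - 13*m + 40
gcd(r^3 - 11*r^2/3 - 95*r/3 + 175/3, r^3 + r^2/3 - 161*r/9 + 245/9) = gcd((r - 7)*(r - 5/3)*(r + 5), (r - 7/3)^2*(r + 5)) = r + 5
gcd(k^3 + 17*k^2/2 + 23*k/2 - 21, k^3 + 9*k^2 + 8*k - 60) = k + 6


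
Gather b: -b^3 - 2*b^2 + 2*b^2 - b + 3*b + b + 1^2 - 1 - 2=-b^3 + 3*b - 2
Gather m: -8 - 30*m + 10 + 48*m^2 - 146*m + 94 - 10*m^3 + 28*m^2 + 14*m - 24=-10*m^3 + 76*m^2 - 162*m + 72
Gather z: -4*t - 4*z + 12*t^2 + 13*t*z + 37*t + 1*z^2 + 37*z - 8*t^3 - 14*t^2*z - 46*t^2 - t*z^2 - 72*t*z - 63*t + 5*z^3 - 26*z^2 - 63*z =-8*t^3 - 34*t^2 - 30*t + 5*z^3 + z^2*(-t - 25) + z*(-14*t^2 - 59*t - 30)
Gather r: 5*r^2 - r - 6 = 5*r^2 - r - 6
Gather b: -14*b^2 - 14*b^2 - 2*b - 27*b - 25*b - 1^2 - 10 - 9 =-28*b^2 - 54*b - 20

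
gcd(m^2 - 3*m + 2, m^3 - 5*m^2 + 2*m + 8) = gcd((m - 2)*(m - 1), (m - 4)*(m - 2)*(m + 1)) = m - 2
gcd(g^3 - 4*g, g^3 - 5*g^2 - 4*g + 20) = g^2 - 4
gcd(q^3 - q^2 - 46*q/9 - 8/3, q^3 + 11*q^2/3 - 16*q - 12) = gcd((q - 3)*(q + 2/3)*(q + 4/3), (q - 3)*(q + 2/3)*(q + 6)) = q^2 - 7*q/3 - 2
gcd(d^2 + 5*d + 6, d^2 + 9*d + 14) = d + 2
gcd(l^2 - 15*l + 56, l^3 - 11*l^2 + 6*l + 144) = l - 8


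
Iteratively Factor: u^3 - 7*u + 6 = (u - 1)*(u^2 + u - 6) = (u - 2)*(u - 1)*(u + 3)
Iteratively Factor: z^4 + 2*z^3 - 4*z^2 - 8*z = (z + 2)*(z^3 - 4*z) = z*(z + 2)*(z^2 - 4) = z*(z + 2)^2*(z - 2)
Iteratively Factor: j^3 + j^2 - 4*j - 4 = (j - 2)*(j^2 + 3*j + 2) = (j - 2)*(j + 1)*(j + 2)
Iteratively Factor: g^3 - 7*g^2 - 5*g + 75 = (g + 3)*(g^2 - 10*g + 25) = (g - 5)*(g + 3)*(g - 5)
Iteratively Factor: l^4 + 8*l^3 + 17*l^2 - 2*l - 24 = (l + 4)*(l^3 + 4*l^2 + l - 6) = (l + 2)*(l + 4)*(l^2 + 2*l - 3) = (l + 2)*(l + 3)*(l + 4)*(l - 1)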